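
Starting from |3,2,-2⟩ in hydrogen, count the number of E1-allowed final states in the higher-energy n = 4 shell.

4

E1 requires Δl = ±1, so l_f ∈ {1, 3}; with 0 ≤ l_f ≤ n_f−1 = 3, the allowed l_f values are {1, 3}.
For l_f = 1: m_f ∈ {m_i−1, m_i, m_i+1} ∩ [−1, 1] = {-1} → 1 state.
For l_f = 3: m_f ∈ {m_i−1, m_i, m_i+1} ∩ [−3, 3] = {-3, -2, -1} → 3 states.
Total: 4.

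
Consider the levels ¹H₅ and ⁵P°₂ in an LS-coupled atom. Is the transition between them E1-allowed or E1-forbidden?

forbidden

Initial level: S=0, L=5, J=5, parity even. Final level: S=2, L=1, J=2, parity odd.
ΔL = 0, ±1 (not L=0↔0): L: 5 → 1, ΔL = -4 — ✗.
ΔJ = 0, ±1 (not J=0↔0): J: 5 → 2, ΔJ = -3 — ✗.
ΔS = 0: S: 0 → 2 — ✗.
Parity must change: even → odd — ✓.
Rule(s) violated: ΔS, ΔL, ΔJ.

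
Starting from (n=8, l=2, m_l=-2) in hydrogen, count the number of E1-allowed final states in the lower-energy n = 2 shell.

E1 requires Δl = ±1, so l_f ∈ {1, 3}; with 0 ≤ l_f ≤ n_f−1 = 1, the allowed l_f values are {1}.
For l_f = 1: m_f ∈ {m_i−1, m_i, m_i+1} ∩ [−1, 1] = {-1} → 1 state.
Total: 1.

1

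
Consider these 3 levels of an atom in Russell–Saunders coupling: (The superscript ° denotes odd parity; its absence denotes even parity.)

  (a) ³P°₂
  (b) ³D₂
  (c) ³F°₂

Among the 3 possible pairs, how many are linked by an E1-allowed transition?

(a)–(b): allowed.
(a)–(c): forbidden (parity, ΔL).
(b)–(c): allowed.
Allowed pairs: 2 of 3.

2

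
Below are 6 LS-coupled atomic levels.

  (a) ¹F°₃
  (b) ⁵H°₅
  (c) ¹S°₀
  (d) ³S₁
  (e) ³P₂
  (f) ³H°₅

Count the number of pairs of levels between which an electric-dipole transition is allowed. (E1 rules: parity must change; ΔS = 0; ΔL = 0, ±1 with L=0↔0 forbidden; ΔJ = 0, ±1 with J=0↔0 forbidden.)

(a)–(b): forbidden (parity, ΔS, ΔL, ΔJ).
(a)–(c): forbidden (parity, ΔL, ΔJ).
(a)–(d): forbidden (ΔS, ΔL, ΔJ).
(a)–(e): forbidden (ΔS, ΔL).
(a)–(f): forbidden (parity, ΔS, ΔL, ΔJ).
(b)–(c): forbidden (parity, ΔS, ΔL, ΔJ).
(b)–(d): forbidden (ΔS, ΔL, ΔJ).
(b)–(e): forbidden (ΔS, ΔL, ΔJ).
(b)–(f): forbidden (parity, ΔS).
(c)–(d): forbidden (ΔS, ΔL).
(c)–(e): forbidden (ΔS, ΔJ).
(c)–(f): forbidden (parity, ΔS, ΔL, ΔJ).
(d)–(e): forbidden (parity).
(d)–(f): forbidden (ΔL, ΔJ).
(e)–(f): forbidden (ΔL, ΔJ).
Allowed pairs: 0 of 15.

0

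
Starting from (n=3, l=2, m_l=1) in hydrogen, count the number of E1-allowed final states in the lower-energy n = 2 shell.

2

E1 requires Δl = ±1, so l_f ∈ {1, 3}; with 0 ≤ l_f ≤ n_f−1 = 1, the allowed l_f values are {1}.
For l_f = 1: m_f ∈ {m_i−1, m_i, m_i+1} ∩ [−1, 1] = {0, 1} → 2 states.
Total: 2.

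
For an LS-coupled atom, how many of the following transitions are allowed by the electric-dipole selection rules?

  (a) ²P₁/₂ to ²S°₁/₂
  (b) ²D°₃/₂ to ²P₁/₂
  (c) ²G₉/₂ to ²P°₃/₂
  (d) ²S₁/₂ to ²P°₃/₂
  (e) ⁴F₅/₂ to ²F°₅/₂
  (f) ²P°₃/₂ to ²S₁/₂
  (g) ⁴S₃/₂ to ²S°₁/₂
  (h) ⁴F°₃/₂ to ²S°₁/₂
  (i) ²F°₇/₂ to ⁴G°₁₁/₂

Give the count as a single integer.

4

(a) allowed
(b) allowed
(c) forbidden (ΔL, ΔJ fail)
(d) allowed
(e) forbidden (ΔS fails)
(f) allowed
(g) forbidden (ΔS, ΔL fail)
(h) forbidden (parity, ΔS, ΔL fail)
(i) forbidden (parity, ΔS, ΔJ fail)
Total allowed: 4 of 9.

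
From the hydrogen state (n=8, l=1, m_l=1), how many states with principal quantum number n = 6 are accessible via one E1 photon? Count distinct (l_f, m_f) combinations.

4

E1 requires Δl = ±1, so l_f ∈ {0, 2}; with 0 ≤ l_f ≤ n_f−1 = 5, the allowed l_f values are {0, 2}.
For l_f = 0: m_f ∈ {m_i−1, m_i, m_i+1} ∩ [−0, 0] = {0} → 1 state.
For l_f = 2: m_f ∈ {m_i−1, m_i, m_i+1} ∩ [−2, 2] = {0, 1, 2} → 3 states.
Total: 4.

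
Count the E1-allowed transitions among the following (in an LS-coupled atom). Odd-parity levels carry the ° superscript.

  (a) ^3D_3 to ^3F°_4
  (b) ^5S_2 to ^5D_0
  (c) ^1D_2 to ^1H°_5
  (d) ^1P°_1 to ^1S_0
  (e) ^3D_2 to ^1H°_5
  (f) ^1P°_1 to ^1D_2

3

(a) allowed
(b) forbidden (parity, ΔL, ΔJ fail)
(c) forbidden (ΔL, ΔJ fail)
(d) allowed
(e) forbidden (ΔS, ΔL, ΔJ fail)
(f) allowed
Total allowed: 3 of 6.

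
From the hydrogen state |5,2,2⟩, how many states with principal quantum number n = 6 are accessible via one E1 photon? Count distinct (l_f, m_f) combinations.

4

E1 requires Δl = ±1, so l_f ∈ {1, 3}; with 0 ≤ l_f ≤ n_f−1 = 5, the allowed l_f values are {1, 3}.
For l_f = 1: m_f ∈ {m_i−1, m_i, m_i+1} ∩ [−1, 1] = {1} → 1 state.
For l_f = 3: m_f ∈ {m_i−1, m_i, m_i+1} ∩ [−3, 3] = {1, 2, 3} → 3 states.
Total: 4.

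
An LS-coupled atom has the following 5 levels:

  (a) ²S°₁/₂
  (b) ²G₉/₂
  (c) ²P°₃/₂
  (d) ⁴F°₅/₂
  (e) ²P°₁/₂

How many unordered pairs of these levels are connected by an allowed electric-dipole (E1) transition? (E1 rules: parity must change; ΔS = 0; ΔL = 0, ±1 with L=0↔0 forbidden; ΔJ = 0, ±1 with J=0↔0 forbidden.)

(a)–(b): forbidden (ΔL, ΔJ).
(a)–(c): forbidden (parity).
(a)–(d): forbidden (parity, ΔS, ΔL, ΔJ).
(a)–(e): forbidden (parity).
(b)–(c): forbidden (ΔL, ΔJ).
(b)–(d): forbidden (ΔS, ΔJ).
(b)–(e): forbidden (ΔL, ΔJ).
(c)–(d): forbidden (parity, ΔS, ΔL).
(c)–(e): forbidden (parity).
(d)–(e): forbidden (parity, ΔS, ΔL, ΔJ).
Allowed pairs: 0 of 10.

0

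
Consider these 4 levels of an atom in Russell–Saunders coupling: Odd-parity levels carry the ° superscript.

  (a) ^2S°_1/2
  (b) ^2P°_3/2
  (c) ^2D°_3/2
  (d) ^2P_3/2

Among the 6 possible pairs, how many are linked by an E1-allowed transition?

(a)–(b): forbidden (parity).
(a)–(c): forbidden (parity, ΔL).
(a)–(d): allowed.
(b)–(c): forbidden (parity).
(b)–(d): allowed.
(c)–(d): allowed.
Allowed pairs: 3 of 6.

3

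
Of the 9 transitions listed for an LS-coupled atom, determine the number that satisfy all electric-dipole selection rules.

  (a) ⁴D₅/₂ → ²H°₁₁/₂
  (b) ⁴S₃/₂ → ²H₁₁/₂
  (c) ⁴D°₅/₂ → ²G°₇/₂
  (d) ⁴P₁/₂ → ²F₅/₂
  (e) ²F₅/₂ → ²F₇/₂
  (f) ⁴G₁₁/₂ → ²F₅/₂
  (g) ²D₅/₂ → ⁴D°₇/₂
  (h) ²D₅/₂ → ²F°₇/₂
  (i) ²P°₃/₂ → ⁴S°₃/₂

(a) forbidden (ΔS, ΔL, ΔJ fail)
(b) forbidden (parity, ΔS, ΔL, ΔJ fail)
(c) forbidden (parity, ΔS, ΔL fail)
(d) forbidden (parity, ΔS, ΔL, ΔJ fail)
(e) forbidden (parity fails)
(f) forbidden (parity, ΔS, ΔJ fail)
(g) forbidden (ΔS fails)
(h) allowed
(i) forbidden (parity, ΔS fail)
Total allowed: 1 of 9.

1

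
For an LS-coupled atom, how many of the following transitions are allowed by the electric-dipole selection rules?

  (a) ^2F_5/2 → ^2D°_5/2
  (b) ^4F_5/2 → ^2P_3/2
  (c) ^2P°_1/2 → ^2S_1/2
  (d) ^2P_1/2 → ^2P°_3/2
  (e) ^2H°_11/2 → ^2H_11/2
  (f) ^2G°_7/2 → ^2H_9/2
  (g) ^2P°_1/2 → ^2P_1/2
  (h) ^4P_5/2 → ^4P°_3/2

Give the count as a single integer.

7

(a) allowed
(b) forbidden (parity, ΔS, ΔL fail)
(c) allowed
(d) allowed
(e) allowed
(f) allowed
(g) allowed
(h) allowed
Total allowed: 7 of 8.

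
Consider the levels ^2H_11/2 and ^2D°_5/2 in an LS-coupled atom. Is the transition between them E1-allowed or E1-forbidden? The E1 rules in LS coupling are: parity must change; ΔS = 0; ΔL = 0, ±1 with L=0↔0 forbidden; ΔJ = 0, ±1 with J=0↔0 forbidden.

forbidden

Initial level: S=1/2, L=5, J=11/2, parity even. Final level: S=1/2, L=2, J=5/2, parity odd.
Parity must change: even → odd — ok.
ΔS = 0: S: 1/2 → 1/2 — ok.
ΔL = 0, ±1 (not L=0↔0): L: 5 → 2, ΔL = -3 — fails.
ΔJ = 0, ±1 (not J=0↔0): J: 11/2 → 5/2, ΔJ = -3 — fails.
Rule(s) violated: ΔL, ΔJ.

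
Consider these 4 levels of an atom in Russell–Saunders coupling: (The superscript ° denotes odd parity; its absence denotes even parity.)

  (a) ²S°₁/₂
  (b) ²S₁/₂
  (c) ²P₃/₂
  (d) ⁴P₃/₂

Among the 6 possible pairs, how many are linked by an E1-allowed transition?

(a)–(b): forbidden (ΔL).
(a)–(c): allowed.
(a)–(d): forbidden (ΔS).
(b)–(c): forbidden (parity).
(b)–(d): forbidden (parity, ΔS).
(c)–(d): forbidden (parity, ΔS).
Allowed pairs: 1 of 6.

1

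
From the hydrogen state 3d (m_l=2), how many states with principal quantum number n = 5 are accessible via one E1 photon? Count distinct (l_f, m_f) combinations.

E1 requires Δl = ±1, so l_f ∈ {1, 3}; with 0 ≤ l_f ≤ n_f−1 = 4, the allowed l_f values are {1, 3}.
For l_f = 1: m_f ∈ {m_i−1, m_i, m_i+1} ∩ [−1, 1] = {1} → 1 state.
For l_f = 3: m_f ∈ {m_i−1, m_i, m_i+1} ∩ [−3, 3] = {1, 2, 3} → 3 states.
Total: 4.

4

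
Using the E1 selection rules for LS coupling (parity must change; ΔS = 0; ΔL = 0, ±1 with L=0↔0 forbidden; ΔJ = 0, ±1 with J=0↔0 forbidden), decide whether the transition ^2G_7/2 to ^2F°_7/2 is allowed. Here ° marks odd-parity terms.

Parity must change: even → odd — ✓.
ΔL = 0, ±1 (not L=0↔0): L: 4 → 3, ΔL = -1 — ✓.
ΔJ = 0, ±1 (not J=0↔0): J: 7/2 → 7/2, ΔJ = +0 — ✓.
ΔS = 0: S: 1/2 → 1/2 — ✓.
All four E1 rules are satisfied.

allowed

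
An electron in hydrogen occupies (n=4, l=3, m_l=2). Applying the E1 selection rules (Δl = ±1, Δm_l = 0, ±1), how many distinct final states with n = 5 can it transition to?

E1 requires Δl = ±1, so l_f ∈ {2, 4}; with 0 ≤ l_f ≤ n_f−1 = 4, the allowed l_f values are {2, 4}.
For l_f = 2: m_f ∈ {m_i−1, m_i, m_i+1} ∩ [−2, 2] = {1, 2} → 2 states.
For l_f = 4: m_f ∈ {m_i−1, m_i, m_i+1} ∩ [−4, 4] = {1, 2, 3} → 3 states.
Total: 5.

5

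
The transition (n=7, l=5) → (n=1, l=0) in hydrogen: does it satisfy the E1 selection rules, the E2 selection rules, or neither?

neither

Δl = 0 − 5 = -5; l_i + l_f = 5.
E1 (Δl = ±1): not satisfied.
E2 (Δl = 0,±2, l_i+l_f ≥ 2): not satisfied.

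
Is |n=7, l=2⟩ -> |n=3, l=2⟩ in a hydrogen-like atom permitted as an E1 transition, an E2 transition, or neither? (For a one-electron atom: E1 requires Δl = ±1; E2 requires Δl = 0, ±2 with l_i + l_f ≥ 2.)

Δl = 2 − 2 = +0; l_i + l_f = 4.
E1 (Δl = ±1): not satisfied.
E2 (Δl = 0,±2, l_i+l_f ≥ 2): satisfied.

E2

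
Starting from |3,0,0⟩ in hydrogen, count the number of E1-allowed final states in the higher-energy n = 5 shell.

E1 requires Δl = ±1, so l_f ∈ {-1, 1}; with 0 ≤ l_f ≤ n_f−1 = 4, the allowed l_f values are {1}.
For l_f = 1: m_f ∈ {m_i−1, m_i, m_i+1} ∩ [−1, 1] = {-1, 0, 1} → 3 states.
Total: 3.

3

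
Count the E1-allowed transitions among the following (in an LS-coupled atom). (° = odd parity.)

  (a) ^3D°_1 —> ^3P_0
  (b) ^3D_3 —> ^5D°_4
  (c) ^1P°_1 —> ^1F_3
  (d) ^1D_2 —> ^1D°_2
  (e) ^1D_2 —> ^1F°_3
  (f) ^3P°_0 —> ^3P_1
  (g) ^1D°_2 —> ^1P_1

5

(a) allowed
(b) forbidden (ΔS fails)
(c) forbidden (ΔL, ΔJ fail)
(d) allowed
(e) allowed
(f) allowed
(g) allowed
Total allowed: 5 of 7.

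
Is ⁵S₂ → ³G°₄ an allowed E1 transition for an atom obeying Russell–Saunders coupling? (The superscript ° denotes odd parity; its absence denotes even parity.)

Reading off the term symbols: S 2→1, L 0→4, J 2→4, parity even→odd.
Parity must change: even → odd — satisfied.
ΔS = 0: S: 2 → 1 — violated.
ΔL = 0, ±1 (not L=0↔0): L: 0 → 4, ΔL = +4 — violated.
ΔJ = 0, ±1 (not J=0↔0): J: 2 → 4, ΔJ = +2 — violated.
Rule(s) violated: ΔS, ΔL, ΔJ.

forbidden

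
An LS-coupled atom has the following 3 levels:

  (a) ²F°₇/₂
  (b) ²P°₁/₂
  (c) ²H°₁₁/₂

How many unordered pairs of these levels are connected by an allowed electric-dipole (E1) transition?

(a)–(b): forbidden (parity, ΔL, ΔJ).
(a)–(c): forbidden (parity, ΔL, ΔJ).
(b)–(c): forbidden (parity, ΔL, ΔJ).
Allowed pairs: 0 of 3.

0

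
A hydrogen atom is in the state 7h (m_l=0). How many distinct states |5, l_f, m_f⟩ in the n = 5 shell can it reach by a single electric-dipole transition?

3

E1 requires Δl = ±1, so l_f ∈ {4, 6}; with 0 ≤ l_f ≤ n_f−1 = 4, the allowed l_f values are {4}.
For l_f = 4: m_f ∈ {m_i−1, m_i, m_i+1} ∩ [−4, 4] = {-1, 0, 1} → 3 states.
Total: 3.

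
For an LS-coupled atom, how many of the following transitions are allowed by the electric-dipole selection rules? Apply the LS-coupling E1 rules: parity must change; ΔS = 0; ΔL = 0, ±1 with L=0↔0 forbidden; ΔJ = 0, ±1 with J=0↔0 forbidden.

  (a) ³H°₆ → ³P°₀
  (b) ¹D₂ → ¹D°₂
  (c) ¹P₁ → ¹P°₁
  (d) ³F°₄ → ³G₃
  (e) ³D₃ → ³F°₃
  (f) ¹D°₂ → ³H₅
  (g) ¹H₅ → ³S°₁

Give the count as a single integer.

(a) forbidden (parity, ΔL, ΔJ fail)
(b) allowed
(c) allowed
(d) allowed
(e) allowed
(f) forbidden (ΔS, ΔL, ΔJ fail)
(g) forbidden (ΔS, ΔL, ΔJ fail)
Total allowed: 4 of 7.

4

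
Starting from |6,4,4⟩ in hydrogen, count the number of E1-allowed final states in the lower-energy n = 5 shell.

E1 requires Δl = ±1, so l_f ∈ {3, 5}; with 0 ≤ l_f ≤ n_f−1 = 4, the allowed l_f values are {3}.
For l_f = 3: m_f ∈ {m_i−1, m_i, m_i+1} ∩ [−3, 3] = {3} → 1 state.
Total: 1.

1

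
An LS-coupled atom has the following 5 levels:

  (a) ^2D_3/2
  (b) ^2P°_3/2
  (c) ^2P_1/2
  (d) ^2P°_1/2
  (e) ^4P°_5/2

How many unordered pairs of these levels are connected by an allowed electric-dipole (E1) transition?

(a)–(b): allowed.
(a)–(c): forbidden (parity).
(a)–(d): allowed.
(a)–(e): forbidden (ΔS).
(b)–(c): allowed.
(b)–(d): forbidden (parity).
(b)–(e): forbidden (parity, ΔS).
(c)–(d): allowed.
(c)–(e): forbidden (ΔS, ΔJ).
(d)–(e): forbidden (parity, ΔS, ΔJ).
Allowed pairs: 4 of 10.

4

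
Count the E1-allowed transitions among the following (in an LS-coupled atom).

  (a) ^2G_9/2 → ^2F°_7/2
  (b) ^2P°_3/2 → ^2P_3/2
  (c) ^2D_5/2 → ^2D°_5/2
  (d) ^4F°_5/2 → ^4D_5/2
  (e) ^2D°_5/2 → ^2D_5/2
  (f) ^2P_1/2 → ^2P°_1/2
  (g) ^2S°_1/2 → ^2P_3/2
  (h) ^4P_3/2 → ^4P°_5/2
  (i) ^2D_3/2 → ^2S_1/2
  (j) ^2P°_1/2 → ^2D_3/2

(a) allowed
(b) allowed
(c) allowed
(d) allowed
(e) allowed
(f) allowed
(g) allowed
(h) allowed
(i) forbidden (parity, ΔL fail)
(j) allowed
Total allowed: 9 of 10.

9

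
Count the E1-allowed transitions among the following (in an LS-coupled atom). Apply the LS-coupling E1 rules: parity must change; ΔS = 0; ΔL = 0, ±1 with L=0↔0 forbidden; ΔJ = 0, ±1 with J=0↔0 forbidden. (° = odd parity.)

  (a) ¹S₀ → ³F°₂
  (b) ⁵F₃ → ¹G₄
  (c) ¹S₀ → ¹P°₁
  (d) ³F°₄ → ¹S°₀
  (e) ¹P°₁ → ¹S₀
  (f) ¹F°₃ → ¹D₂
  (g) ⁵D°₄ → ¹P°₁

(a) forbidden (ΔS, ΔL, ΔJ fail)
(b) forbidden (parity, ΔS fail)
(c) allowed
(d) forbidden (parity, ΔS, ΔL, ΔJ fail)
(e) allowed
(f) allowed
(g) forbidden (parity, ΔS, ΔJ fail)
Total allowed: 3 of 7.

3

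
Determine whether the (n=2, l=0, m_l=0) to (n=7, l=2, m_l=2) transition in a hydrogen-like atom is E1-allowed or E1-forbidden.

Δl = 2 − 0 = +2; the E1 rule Δl = ±1 is ✗.
m_l: 0 → 2 (Δm_l = +2). |Δm_l| ≤ 1 ✗.
The transition is electric-dipole forbidden.

forbidden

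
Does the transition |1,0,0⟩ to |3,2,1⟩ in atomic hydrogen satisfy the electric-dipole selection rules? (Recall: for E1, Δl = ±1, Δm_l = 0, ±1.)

forbidden

l: 0 → 2 (Δl = +2). Δl = ±1 fails.
m_l: 0 → 1 (Δm_l = +1). |Δm_l| ≤ 1 ok.
The transition is electric-dipole forbidden.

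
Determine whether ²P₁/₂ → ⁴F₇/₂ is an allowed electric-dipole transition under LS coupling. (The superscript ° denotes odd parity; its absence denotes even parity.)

Initial level: S=1/2, L=1, J=1/2, parity even. Final level: S=3/2, L=3, J=7/2, parity even.
Parity must change: even → even — fails.
ΔS = 0: S: 1/2 → 3/2 — fails.
ΔL = 0, ±1 (not L=0↔0): L: 1 → 3, ΔL = +2 — fails.
ΔJ = 0, ±1 (not J=0↔0): J: 1/2 → 7/2, ΔJ = +3 — fails.
Rule(s) violated: parity, ΔS, ΔL, ΔJ.

forbidden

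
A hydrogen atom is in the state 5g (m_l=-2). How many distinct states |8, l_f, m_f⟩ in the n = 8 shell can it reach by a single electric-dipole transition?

E1 requires Δl = ±1, so l_f ∈ {3, 5}; with 0 ≤ l_f ≤ n_f−1 = 7, the allowed l_f values are {3, 5}.
For l_f = 3: m_f ∈ {m_i−1, m_i, m_i+1} ∩ [−3, 3] = {-3, -2, -1} → 3 states.
For l_f = 5: m_f ∈ {m_i−1, m_i, m_i+1} ∩ [−5, 5] = {-3, -2, -1} → 3 states.
Total: 6.

6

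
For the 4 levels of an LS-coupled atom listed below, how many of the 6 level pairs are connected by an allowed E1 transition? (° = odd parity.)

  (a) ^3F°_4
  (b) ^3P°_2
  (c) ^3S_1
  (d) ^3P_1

(a)–(b): forbidden (parity, ΔL, ΔJ).
(a)–(c): forbidden (ΔL, ΔJ).
(a)–(d): forbidden (ΔL, ΔJ).
(b)–(c): allowed.
(b)–(d): allowed.
(c)–(d): forbidden (parity).
Allowed pairs: 2 of 6.

2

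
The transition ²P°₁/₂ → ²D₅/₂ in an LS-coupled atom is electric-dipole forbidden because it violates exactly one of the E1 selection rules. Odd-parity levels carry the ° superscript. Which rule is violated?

Initial level: S=1/2, L=1, J=1/2, parity odd. Final level: S=1/2, L=2, J=5/2, parity even.
ΔJ = 0, ±1 (not J=0↔0): J: 1/2 → 5/2, ΔJ = +2 — ✗.
ΔS = 0: S: 1/2 → 1/2 — ✓.
ΔL = 0, ±1 (not L=0↔0): L: 1 → 2, ΔL = +1 — ✓.
Parity must change: odd → even — ✓.

the ΔJ = 0, ±1 rule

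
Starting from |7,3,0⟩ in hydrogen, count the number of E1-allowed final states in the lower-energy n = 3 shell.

E1 requires Δl = ±1, so l_f ∈ {2, 4}; with 0 ≤ l_f ≤ n_f−1 = 2, the allowed l_f values are {2}.
For l_f = 2: m_f ∈ {m_i−1, m_i, m_i+1} ∩ [−2, 2] = {-1, 0, 1} → 3 states.
Total: 3.

3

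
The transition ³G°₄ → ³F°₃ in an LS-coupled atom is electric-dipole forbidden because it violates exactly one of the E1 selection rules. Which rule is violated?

parity

Reading off the term symbols: S 1→1, L 4→3, J 4→3, parity odd→odd.
Parity must change: odd → odd — fails.
ΔJ = 0, ±1 (not J=0↔0): J: 4 → 3, ΔJ = -1 — passes.
ΔL = 0, ±1 (not L=0↔0): L: 4 → 3, ΔL = -1 — passes.
ΔS = 0: S: 1 → 1 — passes.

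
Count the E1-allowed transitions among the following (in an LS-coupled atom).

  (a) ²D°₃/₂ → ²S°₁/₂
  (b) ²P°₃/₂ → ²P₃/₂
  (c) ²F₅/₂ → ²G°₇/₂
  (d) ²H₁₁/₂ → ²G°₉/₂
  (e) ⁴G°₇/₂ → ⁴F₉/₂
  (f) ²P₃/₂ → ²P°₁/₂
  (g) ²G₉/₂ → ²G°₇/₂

(a) forbidden (parity, ΔL fail)
(b) allowed
(c) allowed
(d) allowed
(e) allowed
(f) allowed
(g) allowed
Total allowed: 6 of 7.

6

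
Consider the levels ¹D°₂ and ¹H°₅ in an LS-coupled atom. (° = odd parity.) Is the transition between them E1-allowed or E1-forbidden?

forbidden

Reading off the term symbols: S 0→0, L 2→5, J 2→5, parity odd→odd.
ΔL = 0, ±1 (not L=0↔0): L: 2 → 5, ΔL = +3 — fails.
ΔS = 0: S: 0 → 0 — passes.
ΔJ = 0, ±1 (not J=0↔0): J: 2 → 5, ΔJ = +3 — fails.
Parity must change: odd → odd — fails.
Rule(s) violated: parity, ΔL, ΔJ.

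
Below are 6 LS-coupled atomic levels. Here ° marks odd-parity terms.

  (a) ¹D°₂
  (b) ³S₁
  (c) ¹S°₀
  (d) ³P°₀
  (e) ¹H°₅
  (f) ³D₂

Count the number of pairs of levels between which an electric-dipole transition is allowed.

(a)–(b): forbidden (ΔS, ΔL).
(a)–(c): forbidden (parity, ΔL, ΔJ).
(a)–(d): forbidden (parity, ΔS, ΔJ).
(a)–(e): forbidden (parity, ΔL, ΔJ).
(a)–(f): forbidden (ΔS).
(b)–(c): forbidden (ΔS, ΔL).
(b)–(d): allowed.
(b)–(e): forbidden (ΔS, ΔL, ΔJ).
(b)–(f): forbidden (parity, ΔL).
(c)–(d): forbidden (parity, ΔS, ΔJ).
(c)–(e): forbidden (parity, ΔL, ΔJ).
(c)–(f): forbidden (ΔS, ΔL, ΔJ).
(d)–(e): forbidden (parity, ΔS, ΔL, ΔJ).
(d)–(f): forbidden (ΔJ).
(e)–(f): forbidden (ΔS, ΔL, ΔJ).
Allowed pairs: 1 of 15.

1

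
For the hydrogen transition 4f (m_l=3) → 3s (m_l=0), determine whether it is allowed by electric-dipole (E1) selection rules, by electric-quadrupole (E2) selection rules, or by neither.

Δl = 0 − 3 = -3; l_i + l_f = 3.
Δm_l = -3.
E1 (Δl = ±1, |Δm_l| ≤ 1): not satisfied.
E2 (Δl = 0,±2, l_i+l_f ≥ 2, |Δm_l| ≤ 2): not satisfied.

neither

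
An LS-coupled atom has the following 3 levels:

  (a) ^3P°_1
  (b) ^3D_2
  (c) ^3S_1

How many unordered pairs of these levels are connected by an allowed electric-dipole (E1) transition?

(a)–(b): allowed.
(a)–(c): allowed.
(b)–(c): forbidden (parity, ΔL).
Allowed pairs: 2 of 3.

2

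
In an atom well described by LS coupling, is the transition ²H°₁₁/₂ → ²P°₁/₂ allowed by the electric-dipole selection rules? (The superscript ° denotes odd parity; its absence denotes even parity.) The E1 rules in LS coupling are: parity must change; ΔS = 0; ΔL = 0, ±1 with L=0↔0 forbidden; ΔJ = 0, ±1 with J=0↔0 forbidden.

forbidden

ΔS = 0: S: 1/2 → 1/2 — ok.
ΔJ = 0, ±1 (not J=0↔0): J: 11/2 → 1/2, ΔJ = -5 — fails.
Parity must change: odd → odd — fails.
ΔL = 0, ±1 (not L=0↔0): L: 5 → 1, ΔL = -4 — fails.
Rule(s) violated: parity, ΔL, ΔJ.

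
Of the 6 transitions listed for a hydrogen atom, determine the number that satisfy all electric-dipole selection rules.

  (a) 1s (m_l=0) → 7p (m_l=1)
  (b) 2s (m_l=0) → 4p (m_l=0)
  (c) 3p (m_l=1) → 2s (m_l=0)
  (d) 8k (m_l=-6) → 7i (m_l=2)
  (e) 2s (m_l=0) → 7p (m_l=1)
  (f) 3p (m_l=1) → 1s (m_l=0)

5

(a) allowed
(b) allowed
(c) allowed
(d) forbidden — Δm_l = +8 (E1 requires Δm_l = 0, ±1)
(e) allowed
(f) allowed
Total allowed: 5 of 6.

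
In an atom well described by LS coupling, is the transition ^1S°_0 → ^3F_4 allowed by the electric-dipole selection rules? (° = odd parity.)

forbidden

ΔJ = 0, ±1 (not J=0↔0): J: 0 → 4, ΔJ = +4 — fails.
Parity must change: odd → even — ok.
ΔL = 0, ±1 (not L=0↔0): L: 0 → 3, ΔL = +3 — fails.
ΔS = 0: S: 0 → 1 — fails.
Rule(s) violated: ΔS, ΔL, ΔJ.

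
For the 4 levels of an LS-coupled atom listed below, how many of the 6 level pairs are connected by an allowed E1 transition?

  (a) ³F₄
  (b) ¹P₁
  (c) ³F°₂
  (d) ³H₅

(a)–(b): forbidden (parity, ΔS, ΔL, ΔJ).
(a)–(c): forbidden (ΔJ).
(a)–(d): forbidden (parity, ΔL).
(b)–(c): forbidden (ΔS, ΔL).
(b)–(d): forbidden (parity, ΔS, ΔL, ΔJ).
(c)–(d): forbidden (ΔL, ΔJ).
Allowed pairs: 0 of 6.

0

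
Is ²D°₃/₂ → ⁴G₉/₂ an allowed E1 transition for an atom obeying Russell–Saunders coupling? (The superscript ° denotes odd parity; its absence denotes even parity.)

Initial level: S=1/2, L=2, J=3/2, parity odd. Final level: S=3/2, L=4, J=9/2, parity even.
Parity must change: odd → even — passes.
ΔJ = 0, ±1 (not J=0↔0): J: 3/2 → 9/2, ΔJ = +3 — fails.
ΔL = 0, ±1 (not L=0↔0): L: 2 → 4, ΔL = +2 — fails.
ΔS = 0: S: 1/2 → 3/2 — fails.
Rule(s) violated: ΔS, ΔL, ΔJ.

forbidden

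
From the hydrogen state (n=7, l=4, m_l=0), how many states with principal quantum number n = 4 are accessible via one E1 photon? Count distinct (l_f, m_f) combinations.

E1 requires Δl = ±1, so l_f ∈ {3, 5}; with 0 ≤ l_f ≤ n_f−1 = 3, the allowed l_f values are {3}.
For l_f = 3: m_f ∈ {m_i−1, m_i, m_i+1} ∩ [−3, 3] = {-1, 0, 1} → 3 states.
Total: 3.

3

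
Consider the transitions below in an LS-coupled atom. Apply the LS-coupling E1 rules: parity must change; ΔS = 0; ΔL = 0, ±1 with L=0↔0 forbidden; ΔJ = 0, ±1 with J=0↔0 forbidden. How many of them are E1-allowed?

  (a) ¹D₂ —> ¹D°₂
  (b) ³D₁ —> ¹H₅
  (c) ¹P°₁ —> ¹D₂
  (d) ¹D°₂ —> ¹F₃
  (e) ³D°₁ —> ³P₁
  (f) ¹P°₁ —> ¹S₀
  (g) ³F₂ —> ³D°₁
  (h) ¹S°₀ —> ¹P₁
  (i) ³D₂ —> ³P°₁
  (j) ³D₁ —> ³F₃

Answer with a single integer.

(a) allowed
(b) forbidden (parity, ΔS, ΔL, ΔJ fail)
(c) allowed
(d) allowed
(e) allowed
(f) allowed
(g) allowed
(h) allowed
(i) allowed
(j) forbidden (parity, ΔJ fail)
Total allowed: 8 of 10.

8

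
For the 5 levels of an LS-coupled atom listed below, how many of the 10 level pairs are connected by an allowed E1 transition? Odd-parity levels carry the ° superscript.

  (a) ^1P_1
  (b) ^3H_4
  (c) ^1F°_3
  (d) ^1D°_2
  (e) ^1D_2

3

(a)–(b): forbidden (parity, ΔS, ΔL, ΔJ).
(a)–(c): forbidden (ΔL, ΔJ).
(a)–(d): allowed.
(a)–(e): forbidden (parity).
(b)–(c): forbidden (ΔS, ΔL).
(b)–(d): forbidden (ΔS, ΔL, ΔJ).
(b)–(e): forbidden (parity, ΔS, ΔL, ΔJ).
(c)–(d): forbidden (parity).
(c)–(e): allowed.
(d)–(e): allowed.
Allowed pairs: 3 of 10.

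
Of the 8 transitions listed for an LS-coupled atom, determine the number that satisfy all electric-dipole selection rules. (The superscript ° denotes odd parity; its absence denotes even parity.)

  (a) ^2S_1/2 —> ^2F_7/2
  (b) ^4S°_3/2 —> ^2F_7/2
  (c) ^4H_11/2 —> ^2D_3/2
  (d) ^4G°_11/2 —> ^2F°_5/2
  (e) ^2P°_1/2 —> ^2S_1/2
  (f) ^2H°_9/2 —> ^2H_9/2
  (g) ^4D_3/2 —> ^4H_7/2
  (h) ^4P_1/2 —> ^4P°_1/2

3

(a) forbidden (parity, ΔL, ΔJ fail)
(b) forbidden (ΔS, ΔL, ΔJ fail)
(c) forbidden (parity, ΔS, ΔL, ΔJ fail)
(d) forbidden (parity, ΔS, ΔJ fail)
(e) allowed
(f) allowed
(g) forbidden (parity, ΔL, ΔJ fail)
(h) allowed
Total allowed: 3 of 8.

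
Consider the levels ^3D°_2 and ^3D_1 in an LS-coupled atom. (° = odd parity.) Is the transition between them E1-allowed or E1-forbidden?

allowed

Initial level: S=1, L=2, J=2, parity odd. Final level: S=1, L=2, J=1, parity even.
Parity must change: odd → even — satisfied.
ΔS = 0: S: 1 → 1 — satisfied.
ΔL = 0, ±1 (not L=0↔0): L: 2 → 2, ΔL = +0 — satisfied.
ΔJ = 0, ±1 (not J=0↔0): J: 2 → 1, ΔJ = -1 — satisfied.
All four E1 rules are satisfied.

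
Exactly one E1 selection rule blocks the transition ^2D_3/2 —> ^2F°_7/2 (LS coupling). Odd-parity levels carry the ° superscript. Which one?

the ΔJ = 0, ±1 rule

Parity must change: even → odd — passes.
ΔS = 0: S: 1/2 → 1/2 — passes.
ΔL = 0, ±1 (not L=0↔0): L: 2 → 3, ΔL = +1 — passes.
ΔJ = 0, ±1 (not J=0↔0): J: 3/2 → 7/2, ΔJ = +2 — fails.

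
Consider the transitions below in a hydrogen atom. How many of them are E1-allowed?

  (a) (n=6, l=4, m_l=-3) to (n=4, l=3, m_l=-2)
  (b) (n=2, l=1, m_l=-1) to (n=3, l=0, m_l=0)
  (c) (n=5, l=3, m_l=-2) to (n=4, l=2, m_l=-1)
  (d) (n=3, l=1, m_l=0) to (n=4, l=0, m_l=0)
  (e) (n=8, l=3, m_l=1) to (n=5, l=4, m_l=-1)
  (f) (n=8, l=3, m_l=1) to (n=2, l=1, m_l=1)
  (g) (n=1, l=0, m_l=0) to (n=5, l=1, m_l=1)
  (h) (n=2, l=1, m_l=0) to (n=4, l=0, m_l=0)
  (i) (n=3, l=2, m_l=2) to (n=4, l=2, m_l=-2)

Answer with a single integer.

(a) allowed
(b) allowed
(c) allowed
(d) allowed
(e) forbidden — Δm_l = -2 (E1 requires Δm_l = 0, ±1)
(f) forbidden — Δl = -2 (E1 requires Δl = ±1)
(g) allowed
(h) allowed
(i) forbidden — Δl = +0 (E1 requires Δl = ±1); Δm_l = -4 (E1 requires Δm_l = 0, ±1)
Total allowed: 6 of 9.

6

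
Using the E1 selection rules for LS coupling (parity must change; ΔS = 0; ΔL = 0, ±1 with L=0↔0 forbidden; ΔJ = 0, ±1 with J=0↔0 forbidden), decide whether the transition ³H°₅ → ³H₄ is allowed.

allowed

Reading off the term symbols: S 1→1, L 5→5, J 5→4, parity odd→even.
Parity must change: odd → even — satisfied.
ΔS = 0: S: 1 → 1 — satisfied.
ΔL = 0, ±1 (not L=0↔0): L: 5 → 5, ΔL = +0 — satisfied.
ΔJ = 0, ±1 (not J=0↔0): J: 5 → 4, ΔJ = -1 — satisfied.
All four E1 rules are satisfied.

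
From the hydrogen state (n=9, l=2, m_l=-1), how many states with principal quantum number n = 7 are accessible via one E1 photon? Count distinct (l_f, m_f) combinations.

E1 requires Δl = ±1, so l_f ∈ {1, 3}; with 0 ≤ l_f ≤ n_f−1 = 6, the allowed l_f values are {1, 3}.
For l_f = 1: m_f ∈ {m_i−1, m_i, m_i+1} ∩ [−1, 1] = {-1, 0} → 2 states.
For l_f = 3: m_f ∈ {m_i−1, m_i, m_i+1} ∩ [−3, 3] = {-2, -1, 0} → 3 states.
Total: 5.

5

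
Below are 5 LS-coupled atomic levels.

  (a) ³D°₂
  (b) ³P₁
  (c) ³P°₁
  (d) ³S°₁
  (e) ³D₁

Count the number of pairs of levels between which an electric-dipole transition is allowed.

5

(a)–(b): allowed.
(a)–(c): forbidden (parity).
(a)–(d): forbidden (parity, ΔL).
(a)–(e): allowed.
(b)–(c): allowed.
(b)–(d): allowed.
(b)–(e): forbidden (parity).
(c)–(d): forbidden (parity).
(c)–(e): allowed.
(d)–(e): forbidden (ΔL).
Allowed pairs: 5 of 10.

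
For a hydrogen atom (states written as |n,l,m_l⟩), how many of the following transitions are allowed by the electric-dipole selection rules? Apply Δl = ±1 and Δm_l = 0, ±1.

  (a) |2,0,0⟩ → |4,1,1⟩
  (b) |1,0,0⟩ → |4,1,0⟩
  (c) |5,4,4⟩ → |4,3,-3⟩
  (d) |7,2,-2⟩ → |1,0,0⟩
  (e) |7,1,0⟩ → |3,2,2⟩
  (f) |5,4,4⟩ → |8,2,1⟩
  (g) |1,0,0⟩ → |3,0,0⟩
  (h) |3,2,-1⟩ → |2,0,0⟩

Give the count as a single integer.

(a) allowed
(b) allowed
(c) forbidden — Δm_l = -7 (E1 requires Δm_l = 0, ±1)
(d) forbidden — Δl = -2 (E1 requires Δl = ±1); Δm_l = +2 (E1 requires Δm_l = 0, ±1)
(e) forbidden — Δm_l = +2 (E1 requires Δm_l = 0, ±1)
(f) forbidden — Δl = -2 (E1 requires Δl = ±1); Δm_l = -3 (E1 requires Δm_l = 0, ±1)
(g) forbidden — Δl = +0 (E1 requires Δl = ±1)
(h) forbidden — Δl = -2 (E1 requires Δl = ±1)
Total allowed: 2 of 8.

2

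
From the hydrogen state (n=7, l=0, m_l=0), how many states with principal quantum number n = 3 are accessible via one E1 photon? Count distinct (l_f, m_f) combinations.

E1 requires Δl = ±1, so l_f ∈ {-1, 1}; with 0 ≤ l_f ≤ n_f−1 = 2, the allowed l_f values are {1}.
For l_f = 1: m_f ∈ {m_i−1, m_i, m_i+1} ∩ [−1, 1] = {-1, 0, 1} → 3 states.
Total: 3.

3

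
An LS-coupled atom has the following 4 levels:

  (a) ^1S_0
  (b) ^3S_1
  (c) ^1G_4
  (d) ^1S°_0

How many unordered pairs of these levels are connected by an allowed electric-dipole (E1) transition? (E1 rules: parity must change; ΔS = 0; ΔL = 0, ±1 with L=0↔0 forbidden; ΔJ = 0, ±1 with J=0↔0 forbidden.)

0

(a)–(b): forbidden (parity, ΔS, ΔL).
(a)–(c): forbidden (parity, ΔL, ΔJ).
(a)–(d): forbidden (ΔL, ΔJ).
(b)–(c): forbidden (parity, ΔS, ΔL, ΔJ).
(b)–(d): forbidden (ΔS, ΔL).
(c)–(d): forbidden (ΔL, ΔJ).
Allowed pairs: 0 of 6.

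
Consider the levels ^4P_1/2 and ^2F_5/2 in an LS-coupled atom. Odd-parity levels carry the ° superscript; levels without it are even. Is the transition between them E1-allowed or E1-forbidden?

forbidden

ΔS = 0: S: 3/2 → 1/2 — ✗.
Parity must change: even → even — ✗.
ΔL = 0, ±1 (not L=0↔0): L: 1 → 3, ΔL = +2 — ✗.
ΔJ = 0, ±1 (not J=0↔0): J: 1/2 → 5/2, ΔJ = +2 — ✗.
Rule(s) violated: parity, ΔS, ΔL, ΔJ.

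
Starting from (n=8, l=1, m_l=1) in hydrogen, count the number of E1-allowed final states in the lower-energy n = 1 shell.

E1 requires Δl = ±1, so l_f ∈ {0, 2}; with 0 ≤ l_f ≤ n_f−1 = 0, the allowed l_f values are {0}.
For l_f = 0: m_f ∈ {m_i−1, m_i, m_i+1} ∩ [−0, 0] = {0} → 1 state.
Total: 1.

1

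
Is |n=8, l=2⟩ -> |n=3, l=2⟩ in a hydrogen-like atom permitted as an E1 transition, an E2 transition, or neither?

Δl = 2 − 2 = +0; l_i + l_f = 4.
E1 (Δl = ±1): not satisfied.
E2 (Δl = 0,±2, l_i+l_f ≥ 2): satisfied.

E2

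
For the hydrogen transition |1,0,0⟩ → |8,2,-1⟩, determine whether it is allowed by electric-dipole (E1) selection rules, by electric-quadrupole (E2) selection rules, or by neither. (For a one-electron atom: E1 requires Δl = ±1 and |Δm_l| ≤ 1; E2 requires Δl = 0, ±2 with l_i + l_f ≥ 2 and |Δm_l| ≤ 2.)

Δl = 2 − 0 = +2; l_i + l_f = 2.
Δm_l = -1.
E1 (Δl = ±1, |Δm_l| ≤ 1): not satisfied.
E2 (Δl = 0,±2, l_i+l_f ≥ 2, |Δm_l| ≤ 2): satisfied.

E2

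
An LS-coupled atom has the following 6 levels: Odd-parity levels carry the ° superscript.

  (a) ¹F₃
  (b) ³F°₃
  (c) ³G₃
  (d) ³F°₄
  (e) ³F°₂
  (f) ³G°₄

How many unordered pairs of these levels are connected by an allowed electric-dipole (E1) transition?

4

(a)–(b): forbidden (ΔS).
(a)–(c): forbidden (parity, ΔS).
(a)–(d): forbidden (ΔS).
(a)–(e): forbidden (ΔS).
(a)–(f): forbidden (ΔS).
(b)–(c): allowed.
(b)–(d): forbidden (parity).
(b)–(e): forbidden (parity).
(b)–(f): forbidden (parity).
(c)–(d): allowed.
(c)–(e): allowed.
(c)–(f): allowed.
(d)–(e): forbidden (parity, ΔJ).
(d)–(f): forbidden (parity).
(e)–(f): forbidden (parity, ΔJ).
Allowed pairs: 4 of 15.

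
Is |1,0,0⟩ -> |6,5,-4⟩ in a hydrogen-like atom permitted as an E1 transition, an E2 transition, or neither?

neither

Δl = 5 − 0 = +5; l_i + l_f = 5.
Δm_l = -4.
E1 (Δl = ±1, |Δm_l| ≤ 1): not satisfied.
E2 (Δl = 0,±2, l_i+l_f ≥ 2, |Δm_l| ≤ 2): not satisfied.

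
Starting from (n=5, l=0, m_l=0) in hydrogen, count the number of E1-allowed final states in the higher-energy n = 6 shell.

3

E1 requires Δl = ±1, so l_f ∈ {-1, 1}; with 0 ≤ l_f ≤ n_f−1 = 5, the allowed l_f values are {1}.
For l_f = 1: m_f ∈ {m_i−1, m_i, m_i+1} ∩ [−1, 1] = {-1, 0, 1} → 3 states.
Total: 3.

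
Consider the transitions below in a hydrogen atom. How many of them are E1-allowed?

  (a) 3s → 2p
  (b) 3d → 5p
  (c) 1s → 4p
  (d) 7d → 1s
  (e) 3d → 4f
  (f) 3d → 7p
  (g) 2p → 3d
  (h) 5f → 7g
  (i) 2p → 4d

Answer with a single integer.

(a) allowed
(b) allowed
(c) allowed
(d) forbidden — Δl = -2 (E1 requires Δl = ±1)
(e) allowed
(f) allowed
(g) allowed
(h) allowed
(i) allowed
Total allowed: 8 of 9.

8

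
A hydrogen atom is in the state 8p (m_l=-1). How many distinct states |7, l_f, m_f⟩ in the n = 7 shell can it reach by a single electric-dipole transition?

E1 requires Δl = ±1, so l_f ∈ {0, 2}; with 0 ≤ l_f ≤ n_f−1 = 6, the allowed l_f values are {0, 2}.
For l_f = 0: m_f ∈ {m_i−1, m_i, m_i+1} ∩ [−0, 0] = {0} → 1 state.
For l_f = 2: m_f ∈ {m_i−1, m_i, m_i+1} ∩ [−2, 2] = {-2, -1, 0} → 3 states.
Total: 4.

4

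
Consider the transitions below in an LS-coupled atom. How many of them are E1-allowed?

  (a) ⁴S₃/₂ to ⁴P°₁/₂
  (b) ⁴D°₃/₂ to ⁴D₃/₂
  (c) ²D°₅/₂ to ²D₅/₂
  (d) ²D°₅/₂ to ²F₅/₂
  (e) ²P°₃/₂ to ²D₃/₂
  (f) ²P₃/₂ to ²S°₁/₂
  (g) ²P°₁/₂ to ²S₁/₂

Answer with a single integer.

(a) allowed
(b) allowed
(c) allowed
(d) allowed
(e) allowed
(f) allowed
(g) allowed
Total allowed: 7 of 7.

7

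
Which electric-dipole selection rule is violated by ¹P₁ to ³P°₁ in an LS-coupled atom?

ΔS = 0: S: 0 → 1 — violated.
Parity must change: even → odd — satisfied.
ΔJ = 0, ±1 (not J=0↔0): J: 1 → 1, ΔJ = +0 — satisfied.
ΔL = 0, ±1 (not L=0↔0): L: 1 → 1, ΔL = +0 — satisfied.

the ΔS = 0 rule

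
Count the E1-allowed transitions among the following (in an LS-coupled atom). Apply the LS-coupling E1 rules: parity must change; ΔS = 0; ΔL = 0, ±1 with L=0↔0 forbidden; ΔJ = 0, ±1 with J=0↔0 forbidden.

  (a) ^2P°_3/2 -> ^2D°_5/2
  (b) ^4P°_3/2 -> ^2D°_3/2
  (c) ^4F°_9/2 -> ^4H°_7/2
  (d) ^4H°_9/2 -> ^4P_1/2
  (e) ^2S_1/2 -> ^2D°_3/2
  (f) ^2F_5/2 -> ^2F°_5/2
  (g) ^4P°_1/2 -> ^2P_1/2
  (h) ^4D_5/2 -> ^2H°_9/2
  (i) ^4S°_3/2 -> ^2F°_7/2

1

(a) forbidden (parity fails)
(b) forbidden (parity, ΔS fail)
(c) forbidden (parity, ΔL fail)
(d) forbidden (ΔL, ΔJ fail)
(e) forbidden (ΔL fails)
(f) allowed
(g) forbidden (ΔS fails)
(h) forbidden (ΔS, ΔL, ΔJ fail)
(i) forbidden (parity, ΔS, ΔL, ΔJ fail)
Total allowed: 1 of 9.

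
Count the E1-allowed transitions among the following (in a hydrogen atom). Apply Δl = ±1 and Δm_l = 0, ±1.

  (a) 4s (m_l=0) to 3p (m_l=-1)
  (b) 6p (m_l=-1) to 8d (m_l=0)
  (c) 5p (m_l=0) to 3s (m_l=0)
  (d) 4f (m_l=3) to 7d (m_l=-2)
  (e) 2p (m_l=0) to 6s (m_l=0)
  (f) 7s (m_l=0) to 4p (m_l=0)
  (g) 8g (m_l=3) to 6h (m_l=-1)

(a) allowed
(b) allowed
(c) allowed
(d) forbidden — Δm_l = -5 (E1 requires Δm_l = 0, ±1)
(e) allowed
(f) allowed
(g) forbidden — Δm_l = -4 (E1 requires Δm_l = 0, ±1)
Total allowed: 5 of 7.

5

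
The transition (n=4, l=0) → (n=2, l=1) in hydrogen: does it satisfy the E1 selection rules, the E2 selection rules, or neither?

E1

Δl = 1 − 0 = +1; l_i + l_f = 1.
E1 (Δl = ±1): satisfied.
E2 (Δl = 0,±2, l_i+l_f ≥ 2): not satisfied.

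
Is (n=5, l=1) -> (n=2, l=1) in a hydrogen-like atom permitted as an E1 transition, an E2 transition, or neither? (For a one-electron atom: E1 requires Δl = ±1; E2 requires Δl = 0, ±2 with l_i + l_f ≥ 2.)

E2

Δl = 1 − 1 = +0; l_i + l_f = 2.
E1 (Δl = ±1): not satisfied.
E2 (Δl = 0,±2, l_i+l_f ≥ 2): satisfied.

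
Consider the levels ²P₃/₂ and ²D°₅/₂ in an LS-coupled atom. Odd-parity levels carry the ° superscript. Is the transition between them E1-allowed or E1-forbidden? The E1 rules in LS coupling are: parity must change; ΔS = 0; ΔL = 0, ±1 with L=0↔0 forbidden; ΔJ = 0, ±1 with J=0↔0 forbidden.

allowed

Reading off the term symbols: S 1/2→1/2, L 1→2, J 3/2→5/2, parity even→odd.
ΔJ = 0, ±1 (not J=0↔0): J: 3/2 → 5/2, ΔJ = +1 — passes.
ΔS = 0: S: 1/2 → 1/2 — passes.
ΔL = 0, ±1 (not L=0↔0): L: 1 → 2, ΔL = +1 — passes.
Parity must change: even → odd — passes.
All four E1 rules are satisfied.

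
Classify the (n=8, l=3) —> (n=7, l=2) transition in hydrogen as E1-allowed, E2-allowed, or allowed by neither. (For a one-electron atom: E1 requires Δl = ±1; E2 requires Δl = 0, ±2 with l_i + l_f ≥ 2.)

Δl = 2 − 3 = -1; l_i + l_f = 5.
E1 (Δl = ±1): satisfied.
E2 (Δl = 0,±2, l_i+l_f ≥ 2): not satisfied.

E1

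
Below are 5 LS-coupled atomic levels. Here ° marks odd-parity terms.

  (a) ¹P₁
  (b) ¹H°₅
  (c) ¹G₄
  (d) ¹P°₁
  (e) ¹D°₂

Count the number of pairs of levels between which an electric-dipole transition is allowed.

3

(a)–(b): forbidden (ΔL, ΔJ).
(a)–(c): forbidden (parity, ΔL, ΔJ).
(a)–(d): allowed.
(a)–(e): allowed.
(b)–(c): allowed.
(b)–(d): forbidden (parity, ΔL, ΔJ).
(b)–(e): forbidden (parity, ΔL, ΔJ).
(c)–(d): forbidden (ΔL, ΔJ).
(c)–(e): forbidden (ΔL, ΔJ).
(d)–(e): forbidden (parity).
Allowed pairs: 3 of 10.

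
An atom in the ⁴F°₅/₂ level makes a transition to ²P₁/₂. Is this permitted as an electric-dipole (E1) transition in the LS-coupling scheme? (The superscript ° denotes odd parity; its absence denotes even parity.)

Reading off the term symbols: S 3/2→1/2, L 3→1, J 5/2→1/2, parity odd→even.
Parity must change: odd → even — ✓.
ΔS = 0: S: 3/2 → 1/2 — ✗.
ΔL = 0, ±1 (not L=0↔0): L: 3 → 1, ΔL = -2 — ✗.
ΔJ = 0, ±1 (not J=0↔0): J: 5/2 → 1/2, ΔJ = -2 — ✗.
Rule(s) violated: ΔS, ΔL, ΔJ.

forbidden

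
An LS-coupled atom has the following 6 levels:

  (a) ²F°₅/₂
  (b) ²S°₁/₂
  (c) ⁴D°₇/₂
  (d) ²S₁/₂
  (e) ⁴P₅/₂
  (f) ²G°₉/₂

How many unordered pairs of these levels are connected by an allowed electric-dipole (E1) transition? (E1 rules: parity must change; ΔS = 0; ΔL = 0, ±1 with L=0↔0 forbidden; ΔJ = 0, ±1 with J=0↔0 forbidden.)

1

(a)–(b): forbidden (parity, ΔL, ΔJ).
(a)–(c): forbidden (parity, ΔS).
(a)–(d): forbidden (ΔL, ΔJ).
(a)–(e): forbidden (ΔS, ΔL).
(a)–(f): forbidden (parity, ΔJ).
(b)–(c): forbidden (parity, ΔS, ΔL, ΔJ).
(b)–(d): forbidden (ΔL).
(b)–(e): forbidden (ΔS, ΔJ).
(b)–(f): forbidden (parity, ΔL, ΔJ).
(c)–(d): forbidden (ΔS, ΔL, ΔJ).
(c)–(e): allowed.
(c)–(f): forbidden (parity, ΔS, ΔL).
(d)–(e): forbidden (parity, ΔS, ΔJ).
(d)–(f): forbidden (ΔL, ΔJ).
(e)–(f): forbidden (ΔS, ΔL, ΔJ).
Allowed pairs: 1 of 15.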